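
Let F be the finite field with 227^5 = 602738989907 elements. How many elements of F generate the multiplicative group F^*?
There are φ(602738989906) = 298702508160 primitive elements

F_q^* is cyclic of order q - 1 = 602738989906. A cyclic group of order m has exactly φ(m) generators. Here m = 602738989906 = 2 · 113 · 2666986681, so the number of primitive elements is φ(602738989906) = 298702508160.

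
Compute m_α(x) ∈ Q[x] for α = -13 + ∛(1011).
m_α(x) = x^3 + 39x^2 + 507x + 1186

Set β = α + 13 = ∛(1011), so β^3 = 1011. Then (α + 13)^3 - 1011 = 0, i.e. α is a root of g(x) = (x + 13)^3 - 1011 = x^3 + 39x^2 + 507x + 1186. Since g(x) = h(x + 13) where h(x) = x^3 - 1011, and h is irreducible over Q (because 1011 is not a perfect cube, so h has no rational root, and a monic cubic with no rational root is irreducible), g is also irreducible (irreducibility is preserved under the substitution x → x + 13). Hence m_α(x) = x^3 + 39x^2 + 507x + 1186.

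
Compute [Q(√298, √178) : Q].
[Q(√298, √178) : Q] = 4

[Q(√298):Q] = 2 (min poly x^2 - 298, irreducible since 298 is squarefree > 1). For the top step, suppose √178 ∈ Q(√298), say √178 = c + d√298 with c, d ∈ Q. Squaring: 178 = c^2 + 298d^2 + 2cd√298. Since √298 ∉ Q this forces 2cd = 0. If d = 0 then √178 = c ∈ Q, contradicting 178 squarefree > 1. If c = 0 then 178 = 298d^2, so 298·178 = (298d)^2 is a perfect square in Q — but 298·178 = 53044 is not a perfect square (since 298 and 178 are distinct squarefree integers). Contradiction. Hence √178 ∉ Q(√298), so x^2 - 178 stays irreducible over Q(√298) and [Q(√298, √178) : Q(√298)] = 2. By the tower law, [Q(√298, √178) : Q] = 2 · 2 = 4.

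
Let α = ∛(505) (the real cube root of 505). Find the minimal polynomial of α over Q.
m_α(x) = x^3 - 505

α satisfies α^3 = 505, so x^3 - 505 annihilates α. By the rational root test, a rational root p/q (in lowest terms) of x^3 - 505 would satisfy p^3 = 505 q^3, forcing q = 1 and p^3 = 505; but 505 is not a perfect cube, contradiction. A monic cubic over Q with no rational root is irreducible (any nontrivial factorization would include a linear factor). Hence x^3 - 505 is the minimal polynomial of α, and in particular [Q(α):Q] = 3.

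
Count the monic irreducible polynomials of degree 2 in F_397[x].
There are 78606 monic irreducible polynomials of degree 2 over F_397

Each element of F_{397^2} that lies in no proper subfield is a root of exactly one monic irreducible of degree 2 over F_397, and each such polynomial has 2 distinct roots in F_{397^2}. By Möbius inversion the count is N_397(2) = (1/2) Σ_{d|2} μ(2/d) · 397^d = (1/2)(μ(2)·397^1 + μ(1)·397^2) = 157212/2 = 78606.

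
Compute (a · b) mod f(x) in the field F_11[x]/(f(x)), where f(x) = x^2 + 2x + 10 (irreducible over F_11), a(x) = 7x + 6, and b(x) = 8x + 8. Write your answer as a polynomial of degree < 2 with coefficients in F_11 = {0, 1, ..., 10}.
a · b ≡ 3x + 5 (mod f(x))

Multiply in F_11[x]: a(x)·b(x) = (7x + 6)·(8x + 8) = x^2 + 5x + 4. This has degree ≥ 2, so divide by f(x) over F_11: x^2 + 5x + 4 = (1)·(x^2 + 2x + 10) + (3x + 5). Hence a·b ≡ 3x + 5 (mod f). (F_11[x]/(f) is a field with 11^2 = 121 elements since f is irreducible of degree 2.)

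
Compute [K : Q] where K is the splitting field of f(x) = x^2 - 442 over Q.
[K : Q] = 2

f(x) = x^2 - 442 factors as (x - √442)(x + √442). The splitting field is K = Q(√442). Since 442 is squarefree and > 1, it is not a perfect square, so x^2 - 442 is irreducible over Q and [Q(√442) : Q] = 2. Hence [K : Q] = 2.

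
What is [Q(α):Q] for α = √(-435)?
[Q(α):Q] = 2

[Q(α):Q] equals the degree of the minimal polynomial of α. Here α^2 = -435 and x^2 + 435 is irreducible (d = -435 is squarefree, ≠ 1, hence not a square), so deg(m_α) = 2. Thus [Q(α):Q] = 2.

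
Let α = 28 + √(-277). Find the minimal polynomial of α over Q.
m_α(x) = x^2 - 56x + 1061

From α - 28 = √(-277), squaring gives (α - 28)^2 = -277, i.e. α^2 - 56α + 784 = -277, so α^2 - 56α + 1061 = 0. The discriminant of x^2 - 56x + 1061 is (-56)^2 - 4·(1061) = 3136 - 4244 = -1108, and 4·(-277) is not a perfect square in Q since -277 is squarefree and ≠ 1. Hence x^2 - 56x + 1061 is irreducible over Q and is the minimal polynomial of α.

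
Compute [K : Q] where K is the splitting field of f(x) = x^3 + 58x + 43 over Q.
[K : Q] = 6

By the rational root test, any rational root of the monic integer polynomial f(x) = x^3 + 58x + 43 must be an integer dividing the constant term 43, i.e. one of ±{1, 43}. Evaluating: f(1) = 102, f(-1) = -16, f(43) = 82044, f(-43) = -81958; none is 0, so f has no rational root and is therefore irreducible over Q (a cubic with no linear factor over a field is irreducible). For an irreducible cubic, the Galois group is A_3 or S_3 according as the discriminant disc(f) = -4a^3 - 27b^2 = -4·(58)^3 - 27·(43)^2 = -830371 is or is not a square in Q. Here disc(f) = -830371 is not a perfect square in Q, so the Galois group of f over Q is not contained in A_3 and must be all of S_3. The splitting field has degree |S_3| = 6 over Q, so [K : Q] = 6.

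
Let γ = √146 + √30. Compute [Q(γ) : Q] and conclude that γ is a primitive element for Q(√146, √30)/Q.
[Q(γ) : Q] = 4 (equivalently, Q(γ) = Q(√146, √30))

Obviously Q(γ) ⊆ Q(√146, √30), and [Q(√146, √30):Q] = 4 (since 146, 30 are distinct squarefree integers > 1 with 4380 not a perfect square). To show equality we compute the minimal polynomial of γ. From γ = √146 + √30: γ^2 = 146 + 2√(4380) + 30 = 176 + 2√(4380), so γ^2 - 176 = 2√(4380); squaring, (γ^2 - 176)^2 = 4·4380, i.e. γ^4 - 352γ^2 + 30976 - 17520 = 0, i.e. γ^4 - 352γ^2 + 13456 = 0. So γ is a root of x^4 - 352x^2 + 13456. This polynomial is irreducible over Q: it has no rational root (each ±√146 ± √30 is irrational), and any factorization into two quadratics over Q would force √(4380) ∈ Q (pairing opposite roots) or √146, √30 ∈ Q (other pairings), all impossible. Hence [Q(γ):Q] = 4 = [Q(√146, √30):Q], so Q(γ) = Q(√146, √30).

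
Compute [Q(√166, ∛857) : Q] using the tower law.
[Q(√166, ∛857) : Q] = 6

Let L = Q(√166, ∛857). Since Q(√166) ⊂ L and [Q(√166):Q] = 2, the tower law gives 2 | [L:Q]. Likewise Q(∛857) ⊂ L with [Q(∛857):Q] = 3 (because 857 is not a perfect cube), so 3 | [L:Q]. As gcd(2,3) = 1, [L:Q] is divisible by 6. Conversely L is generated over Q by √166 and ∛857, so [L:Q] ≤ 2·3 = 6. Therefore [Q(√166, ∛857) : Q] = 6.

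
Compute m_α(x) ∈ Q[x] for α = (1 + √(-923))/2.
m_α(x) = x^2 - x + 231

From 2α - 1 = √(-923), squaring gives (2α - 1)^2 = -923, i.e. 4α^2 - 4α + 1 = -923, so α^2 - α + (1 + 923)/4 = 0. Since -923 ≡ 1 (mod 4), (1 + 923)/4 = 231 ∈ Z. The polynomial x^2 - x + 231 has discriminant 1 - 4·(231) = -923, which is not a perfect square in Q (d = -923 is squarefree and ≠ 1), so x^2 - x + 231 is irreducible over Q. It is the minimal polynomial of α.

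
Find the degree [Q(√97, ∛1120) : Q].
[Q(√97, ∛1120) : Q] = 6

Let L = Q(√97, ∛1120). Since Q(√97) ⊂ L and [Q(√97):Q] = 2, the tower law gives 2 | [L:Q]. Likewise Q(∛1120) ⊂ L with [Q(∛1120):Q] = 3 (because 1120 is not a perfect cube), so 3 | [L:Q]. As gcd(2,3) = 1, [L:Q] is divisible by 6. Conversely L is generated over Q by √97 and ∛1120, so [L:Q] ≤ 2·3 = 6. Therefore [Q(√97, ∛1120) : Q] = 6.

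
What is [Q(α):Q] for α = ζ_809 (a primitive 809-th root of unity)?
[Q(α):Q] = 808

The minimal polynomial of ζ_809 over Q is the 809-th cyclotomic polynomial Φ_809(x), which is irreducible over Q and has degree φ(809) = 808. Hence [Q(α):Q] = φ(809) = 808.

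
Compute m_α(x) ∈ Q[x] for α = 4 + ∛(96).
m_α(x) = x^3 - 12x^2 + 48x - 160

Set β = α - 4 = ∛(96), so β^3 = 96. Then (α - 4)^3 - 96 = 0, i.e. α is a root of g(x) = (x - 4)^3 - 96 = x^3 - 12x^2 + 48x - 160. Since g(x) = h(x - 4) where h(x) = x^3 - 96, and h is irreducible over Q (because 96 is not a perfect cube, so h has no rational root, and a monic cubic with no rational root is irreducible), g is also irreducible (irreducibility is preserved under the substitution x → x - 4). Hence m_α(x) = x^3 - 12x^2 + 48x - 160.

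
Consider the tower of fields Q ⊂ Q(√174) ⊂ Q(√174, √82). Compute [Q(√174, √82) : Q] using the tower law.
[Q(√174, √82) : Q] = 4

[Q(√174):Q] = 2 (min poly x^2 - 174, irreducible since 174 is squarefree > 1). For the top step, suppose √82 ∈ Q(√174), say √82 = c + d√174 with c, d ∈ Q. Squaring: 82 = c^2 + 174d^2 + 2cd√174. Since √174 ∉ Q this forces 2cd = 0. If d = 0 then √82 = c ∈ Q, contradicting 82 squarefree > 1. If c = 0 then 82 = 174d^2, so 174·82 = (174d)^2 is a perfect square in Q — but 174·82 = 14268 is not a perfect square (since 174 and 82 are distinct squarefree integers). Contradiction. Hence √82 ∉ Q(√174), so x^2 - 82 stays irreducible over Q(√174) and [Q(√174, √82) : Q(√174)] = 2. By the tower law, [Q(√174, √82) : Q] = 2 · 2 = 4.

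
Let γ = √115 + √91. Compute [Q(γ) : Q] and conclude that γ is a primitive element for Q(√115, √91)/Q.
[Q(γ) : Q] = 4 (equivalently, Q(γ) = Q(√115, √91))

Obviously Q(γ) ⊆ Q(√115, √91), and [Q(√115, √91):Q] = 4 (since 115, 91 are distinct squarefree integers > 1 with 10465 not a perfect square). To show equality we compute the minimal polynomial of γ. From γ = √115 + √91: γ^2 = 115 + 2√(10465) + 91 = 206 + 2√(10465), so γ^2 - 206 = 2√(10465); squaring, (γ^2 - 206)^2 = 4·10465, i.e. γ^4 - 412γ^2 + 42436 - 41860 = 0, i.e. γ^4 - 412γ^2 + 576 = 0. So γ is a root of x^4 - 412x^2 + 576. This polynomial is irreducible over Q: it has no rational root (each ±√115 ± √91 is irrational), and any factorization into two quadratics over Q would force √(10465) ∈ Q (pairing opposite roots) or √115, √91 ∈ Q (other pairings), all impossible. Hence [Q(γ):Q] = 4 = [Q(√115, √91):Q], so Q(γ) = Q(√115, √91).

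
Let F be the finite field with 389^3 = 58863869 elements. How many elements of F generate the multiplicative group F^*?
There are φ(58863868) = 24966144 primitive elements

F_q^* is cyclic of order q - 1 = 58863868. A cyclic group of order m has exactly φ(m) generators. Here m = 58863868 = 2^2 · 7 · 97 · 21673, so the number of primitive elements is φ(58863868) = 24966144.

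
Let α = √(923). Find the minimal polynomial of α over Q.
m_α(x) = x^2 - 923

α satisfies α^2 - 923 = 0, so x^2 - 923 annihilates α. Since d = 923 is squarefree and ≠ 1, it is not a perfect square in Q, so x^2 - 923 has no rational root and is therefore irreducible over Q (a degree-2 polynomial over a field is irreducible iff it has no root). Hence m_α(x) = x^2 - 923.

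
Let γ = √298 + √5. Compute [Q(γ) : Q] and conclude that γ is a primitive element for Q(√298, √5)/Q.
[Q(γ) : Q] = 4 (equivalently, Q(γ) = Q(√298, √5))

Obviously Q(γ) ⊆ Q(√298, √5), and [Q(√298, √5):Q] = 4 (since 298, 5 are distinct squarefree integers > 1 with 1490 not a perfect square). To show equality we compute the minimal polynomial of γ. From γ = √298 + √5: γ^2 = 298 + 2√(1490) + 5 = 303 + 2√(1490), so γ^2 - 303 = 2√(1490); squaring, (γ^2 - 303)^2 = 4·1490, i.e. γ^4 - 606γ^2 + 91809 - 5960 = 0, i.e. γ^4 - 606γ^2 + 85849 = 0. So γ is a root of x^4 - 606x^2 + 85849. This polynomial is irreducible over Q: it has no rational root (each ±√298 ± √5 is irrational), and any factorization into two quadratics over Q would force √(1490) ∈ Q (pairing opposite roots) or √298, √5 ∈ Q (other pairings), all impossible. Hence [Q(γ):Q] = 4 = [Q(√298, √5):Q], so Q(γ) = Q(√298, √5).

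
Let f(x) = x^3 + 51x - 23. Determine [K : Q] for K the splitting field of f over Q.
[K : Q] = 6

By the rational root test, any rational root of the monic integer polynomial f(x) = x^3 + 51x - 23 must be an integer dividing the constant term -23, i.e. one of ±{1, 23}. Evaluating: f(1) = 29, f(-1) = -75, f(23) = 13317, f(-23) = -13363; none is 0, so f has no rational root and is therefore irreducible over Q (a cubic with no linear factor over a field is irreducible). For an irreducible cubic, the Galois group is A_3 or S_3 according as the discriminant disc(f) = -4a^3 - 27b^2 = -4·(51)^3 - 27·(-23)^2 = -544887 is or is not a square in Q. Here disc(f) = -544887 is not a perfect square in Q, so the Galois group of f over Q is not contained in A_3 and must be all of S_3. The splitting field has degree |S_3| = 6 over Q, so [K : Q] = 6.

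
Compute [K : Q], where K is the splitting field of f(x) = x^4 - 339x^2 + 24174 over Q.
[K : Q] = 4

Solving the quadratic in x^2: x^2 = (339 ± √(339^2 - 4·24174))/2 = (339 ± √18225)/2 = (339 ± 135)/2, giving x^2 = 102 or x^2 = 237. So f(x) = (x^2 - 102)(x^2 - 237) and the roots of f are ±√102, ±√237. Hence the splitting field is K = Q(√102, √237). Since 102 and 237 are distinct squarefree integers > 1, their product 24174 is not a perfect square, so √237 ∉ Q(√102). By the tower law [K:Q] = [Q(√102,√237):Q(√102)] · [Q(√102):Q] = 2 · 2 = 4.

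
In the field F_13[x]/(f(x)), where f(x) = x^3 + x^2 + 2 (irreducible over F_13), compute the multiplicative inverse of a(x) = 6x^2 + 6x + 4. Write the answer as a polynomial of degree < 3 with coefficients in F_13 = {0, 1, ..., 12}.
a(x)^(-1) ≡ 4x^2 + 3x + 6 (mod f(x))

Since f is irreducible over F_13, F_13[x]/(f) is a field and a(x) ≠ 0 has an inverse. Apply the extended Euclidean algorithm to f(x) and a(x) in F_13[x]: f(x) = (11x)·a(x) + (8x + 2);  a(x) = (4x + 3)·(8x + 2) + (11). The last nonzero remainder is the constant 11 = gcd(f, a) in F_13. Back-substituting through the division chain expresses 11 = s(x)·a(x) + t(x)·f(x) with s(x) ≡ 5x^2 + 7x + 1 (mod f), so (5x^2 + 7x + 1)·a(x) ≡ 11 (mod f). Multiplying by 11^(-1) ≡ 6 in F_13 gives a(x)^(-1) ≡ 6·(5x^2 + 7x + 1) ≡ 4x^2 + 3x + 6 (mod f). Check: (6x^2 + 6x + 4)·(4x^2 + 3x + 6) = 11x^4 + 3x^3 + 5x^2 + 9x + 11 ≡ 1 (mod x^3 + x^2 + 2).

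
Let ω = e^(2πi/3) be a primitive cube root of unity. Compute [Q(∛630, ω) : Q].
[Q(∛630, ω) : Q] = 6

[Q(∛630):Q] = 3 (min poly x^3 - 630, irreducible since 630 is not a perfect cube). [Q(ω):Q] = 2 (min poly x^2 + x + 1). Since Q(∛630) ⊂ R and ω ∉ R, we have ω ∉ Q(∛630), so x^2 + x + 1 remains irreducible over Q(∛630) and [Q(∛630, ω) : Q(∛630)] = 2. By the tower law, [Q(∛630, ω) : Q] = 3 · 2 = 6. (In fact Q(∛630, ω) is the splitting field of x^3 - 630 over Q.)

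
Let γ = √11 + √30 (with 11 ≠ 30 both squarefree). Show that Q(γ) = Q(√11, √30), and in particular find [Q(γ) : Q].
[Q(γ) : Q] = 4 (equivalently, Q(γ) = Q(√11, √30))

Obviously Q(γ) ⊆ Q(√11, √30), and [Q(√11, √30):Q] = 4 (since 11, 30 are distinct squarefree integers > 1 with 330 not a perfect square). To show equality we compute the minimal polynomial of γ. From γ = √11 + √30: γ^2 = 11 + 2√(330) + 30 = 41 + 2√(330), so γ^2 - 41 = 2√(330); squaring, (γ^2 - 41)^2 = 4·330, i.e. γ^4 - 82γ^2 + 1681 - 1320 = 0, i.e. γ^4 - 82γ^2 + 361 = 0. So γ is a root of x^4 - 82x^2 + 361. This polynomial is irreducible over Q: it has no rational root (each ±√11 ± √30 is irrational), and any factorization into two quadratics over Q would force √(330) ∈ Q (pairing opposite roots) or √11, √30 ∈ Q (other pairings), all impossible. Hence [Q(γ):Q] = 4 = [Q(√11, √30):Q], so Q(γ) = Q(√11, √30).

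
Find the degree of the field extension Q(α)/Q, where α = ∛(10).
[Q(α):Q] = 3

The minimal polynomial of α is x^3 - 10, irreducible over Q since 10 is not a perfect cube (so x^3 - 10 has no rational root). Hence [Q(α):Q] = deg(m_α) = 3.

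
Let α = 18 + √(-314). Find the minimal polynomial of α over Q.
m_α(x) = x^2 - 36x + 638

From α - 18 = √(-314), squaring gives (α - 18)^2 = -314, i.e. α^2 - 36α + 324 = -314, so α^2 - 36α + 638 = 0. The discriminant of x^2 - 36x + 638 is (-36)^2 - 4·(638) = 1296 - 2552 = -1256, and 4·(-314) is not a perfect square in Q since -314 is squarefree and ≠ 1. Hence x^2 - 36x + 638 is irreducible over Q and is the minimal polynomial of α.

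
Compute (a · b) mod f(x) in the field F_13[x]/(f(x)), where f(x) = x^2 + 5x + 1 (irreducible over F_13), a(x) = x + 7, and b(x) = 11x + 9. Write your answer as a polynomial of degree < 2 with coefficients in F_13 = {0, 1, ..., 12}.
a · b ≡ 5x (mod f(x))

Multiply in F_13[x]: a(x)·b(x) = (x + 7)·(11x + 9) = 11x^2 + 8x + 11. This has degree ≥ 2, so divide by f(x) over F_13: 11x^2 + 8x + 11 = (11)·(x^2 + 5x + 1) + (5x). Hence a·b ≡ 5x (mod f). (F_13[x]/(f) is a field with 13^2 = 169 elements since f is irreducible of degree 2.)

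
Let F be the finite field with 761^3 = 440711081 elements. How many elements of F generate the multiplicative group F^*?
There are φ(440711080) = 167006016 primitive elements

F_q^* is cyclic of order q - 1 = 440711080. A cyclic group of order m has exactly φ(m) generators. Here m = 440711080 = 2^3 · 5 · 19 · 579883, so the number of primitive elements is φ(440711080) = 167006016.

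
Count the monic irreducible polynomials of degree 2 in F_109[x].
There are 5886 monic irreducible polynomials of degree 2 over F_109

Each element of F_{109^2} that lies in no proper subfield is a root of exactly one monic irreducible of degree 2 over F_109, and each such polynomial has 2 distinct roots in F_{109^2}. By Möbius inversion the count is N_109(2) = (1/2) Σ_{d|2} μ(2/d) · 109^d = (1/2)(μ(2)·109^1 + μ(1)·109^2) = 11772/2 = 5886.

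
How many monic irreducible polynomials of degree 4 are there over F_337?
There are 3224451048 monic irreducible polynomials of degree 4 over F_337

Each element of F_{337^4} that lies in no proper subfield is a root of exactly one monic irreducible of degree 4 over F_337, and each such polynomial has 4 distinct roots in F_{337^4}. By Möbius inversion the count is N_337(4) = (1/4) Σ_{d|4} μ(4/d) · 337^d = (1/4)(μ(4)·337^1 + μ(2)·337^2 + μ(1)·337^4) = 12897804192/4 = 3224451048.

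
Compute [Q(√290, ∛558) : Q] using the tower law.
[Q(√290, ∛558) : Q] = 6

Let L = Q(√290, ∛558). Since Q(√290) ⊂ L and [Q(√290):Q] = 2, the tower law gives 2 | [L:Q]. Likewise Q(∛558) ⊂ L with [Q(∛558):Q] = 3 (because 558 is not a perfect cube), so 3 | [L:Q]. As gcd(2,3) = 1, [L:Q] is divisible by 6. Conversely L is generated over Q by √290 and ∛558, so [L:Q] ≤ 2·3 = 6. Therefore [Q(√290, ∛558) : Q] = 6.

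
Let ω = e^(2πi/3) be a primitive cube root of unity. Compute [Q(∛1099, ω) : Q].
[Q(∛1099, ω) : Q] = 6

[Q(∛1099):Q] = 3 (min poly x^3 - 1099, irreducible since 1099 is not a perfect cube). [Q(ω):Q] = 2 (min poly x^2 + x + 1). Since Q(∛1099) ⊂ R and ω ∉ R, we have ω ∉ Q(∛1099), so x^2 + x + 1 remains irreducible over Q(∛1099) and [Q(∛1099, ω) : Q(∛1099)] = 2. By the tower law, [Q(∛1099, ω) : Q] = 3 · 2 = 6. (In fact Q(∛1099, ω) is the splitting field of x^3 - 1099 over Q.)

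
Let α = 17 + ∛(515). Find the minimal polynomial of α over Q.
m_α(x) = x^3 - 51x^2 + 867x - 5428

Set β = α - 17 = ∛(515), so β^3 = 515. Then (α - 17)^3 - 515 = 0, i.e. α is a root of g(x) = (x - 17)^3 - 515 = x^3 - 51x^2 + 867x - 5428. Since g(x) = h(x - 17) where h(x) = x^3 - 515, and h is irreducible over Q (because 515 is not a perfect cube, so h has no rational root, and a monic cubic with no rational root is irreducible), g is also irreducible (irreducibility is preserved under the substitution x → x - 17). Hence m_α(x) = x^3 - 51x^2 + 867x - 5428.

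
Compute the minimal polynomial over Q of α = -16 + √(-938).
m_α(x) = x^2 + 32x + 1194

From α + 16 = √(-938), squaring gives (α + 16)^2 = -938, i.e. α^2 + 32α + 256 = -938, so α^2 + 32α + 1194 = 0. The discriminant of x^2 + 32x + 1194 is (32)^2 - 4·(1194) = 1024 - 4776 = -3752, and 4·(-938) is not a perfect square in Q since -938 is squarefree and ≠ 1. Hence x^2 + 32x + 1194 is irreducible over Q and is the minimal polynomial of α.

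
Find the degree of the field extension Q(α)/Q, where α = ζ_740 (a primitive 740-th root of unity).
[Q(α):Q] = 288

The minimal polynomial of ζ_740 over Q is the 740-th cyclotomic polynomial Φ_740(x), which is irreducible over Q and has degree φ(740) = 288. Hence [Q(α):Q] = φ(740) = 288.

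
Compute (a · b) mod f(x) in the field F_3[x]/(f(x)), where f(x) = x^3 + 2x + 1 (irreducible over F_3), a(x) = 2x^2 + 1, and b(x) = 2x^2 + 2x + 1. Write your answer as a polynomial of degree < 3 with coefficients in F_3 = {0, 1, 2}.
a · b ≡ 2x^2 + 2x (mod f(x))

Multiply in F_3[x]: a(x)·b(x) = (2x^2 + 1)·(2x^2 + 2x + 1) = x^4 + x^3 + x^2 + 2x + 1. This has degree ≥ 3, so divide by f(x) over F_3: x^4 + x^3 + x^2 + 2x + 1 = (x + 1)·(x^3 + 2x + 1) + (2x^2 + 2x). Hence a·b ≡ 2x^2 + 2x (mod f). (F_3[x]/(f) is a field with 3^3 = 27 elements since f is irreducible of degree 3.)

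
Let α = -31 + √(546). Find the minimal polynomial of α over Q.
m_α(x) = x^2 + 62x + 415

From α + 31 = √(546), squaring gives (α + 31)^2 = 546, i.e. α^2 + 62α + 961 = 546, so α^2 + 62α + 415 = 0. The discriminant of x^2 + 62x + 415 is (62)^2 - 4·(415) = 3844 - 1660 = 2184, and 4·(546) is not a perfect square in Q since 546 is squarefree and ≠ 1. Hence x^2 + 62x + 415 is irreducible over Q and is the minimal polynomial of α.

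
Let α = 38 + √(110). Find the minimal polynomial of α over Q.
m_α(x) = x^2 - 76x + 1334

From α - 38 = √(110), squaring gives (α - 38)^2 = 110, i.e. α^2 - 76α + 1444 = 110, so α^2 - 76α + 1334 = 0. The discriminant of x^2 - 76x + 1334 is (-76)^2 - 4·(1334) = 5776 - 5336 = 440, and 4·(110) is not a perfect square in Q since 110 is squarefree and ≠ 1. Hence x^2 - 76x + 1334 is irreducible over Q and is the minimal polynomial of α.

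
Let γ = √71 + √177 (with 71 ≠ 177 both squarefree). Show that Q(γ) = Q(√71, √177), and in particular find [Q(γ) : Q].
[Q(γ) : Q] = 4 (equivalently, Q(γ) = Q(√71, √177))

Obviously Q(γ) ⊆ Q(√71, √177), and [Q(√71, √177):Q] = 4 (since 71, 177 are distinct squarefree integers > 1 with 12567 not a perfect square). To show equality we compute the minimal polynomial of γ. From γ = √71 + √177: γ^2 = 71 + 2√(12567) + 177 = 248 + 2√(12567), so γ^2 - 248 = 2√(12567); squaring, (γ^2 - 248)^2 = 4·12567, i.e. γ^4 - 496γ^2 + 61504 - 50268 = 0, i.e. γ^4 - 496γ^2 + 11236 = 0. So γ is a root of x^4 - 496x^2 + 11236. This polynomial is irreducible over Q: it has no rational root (each ±√71 ± √177 is irrational), and any factorization into two quadratics over Q would force √(12567) ∈ Q (pairing opposite roots) or √71, √177 ∈ Q (other pairings), all impossible. Hence [Q(γ):Q] = 4 = [Q(√71, √177):Q], so Q(γ) = Q(√71, √177).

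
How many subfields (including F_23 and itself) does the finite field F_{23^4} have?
F_{23^4} has 3 subfields

The subfields of F_{p^n} are exactly the fields F_{p^d} for d | n (each is the fixed field of the unique index-d subgroup of Gal(F_{p^n}/F_p) ≅ Z/nZ). The divisors of n = 4 are {1, 2, 4}, giving 3 subfields: F_{23^1}, F_{23^2}, F_{23^4}.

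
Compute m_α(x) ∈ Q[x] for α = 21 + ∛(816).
m_α(x) = x^3 - 63x^2 + 1323x - 10077

Set β = α - 21 = ∛(816), so β^3 = 816. Then (α - 21)^3 - 816 = 0, i.e. α is a root of g(x) = (x - 21)^3 - 816 = x^3 - 63x^2 + 1323x - 10077. Since g(x) = h(x - 21) where h(x) = x^3 - 816, and h is irreducible over Q (because 816 is not a perfect cube, so h has no rational root, and a monic cubic with no rational root is irreducible), g is also irreducible (irreducibility is preserved under the substitution x → x - 21). Hence m_α(x) = x^3 - 63x^2 + 1323x - 10077.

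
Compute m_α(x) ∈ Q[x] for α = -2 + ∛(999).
m_α(x) = x^3 + 6x^2 + 12x - 991

Set β = α + 2 = ∛(999), so β^3 = 999. Then (α + 2)^3 - 999 = 0, i.e. α is a root of g(x) = (x + 2)^3 - 999 = x^3 + 6x^2 + 12x - 991. Since g(x) = h(x + 2) where h(x) = x^3 - 999, and h is irreducible over Q (because 999 is not a perfect cube, so h has no rational root, and a monic cubic with no rational root is irreducible), g is also irreducible (irreducibility is preserved under the substitution x → x + 2). Hence m_α(x) = x^3 + 6x^2 + 12x - 991.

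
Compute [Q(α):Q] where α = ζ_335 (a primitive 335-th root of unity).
[Q(α):Q] = 264

The minimal polynomial of ζ_335 over Q is the 335-th cyclotomic polynomial Φ_335(x), which is irreducible over Q and has degree φ(335) = 264. Hence [Q(α):Q] = φ(335) = 264.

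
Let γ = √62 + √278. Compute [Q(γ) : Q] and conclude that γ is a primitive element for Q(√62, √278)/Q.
[Q(γ) : Q] = 4 (equivalently, Q(γ) = Q(√62, √278))

Obviously Q(γ) ⊆ Q(√62, √278), and [Q(√62, √278):Q] = 4 (since 62, 278 are distinct squarefree integers > 1 with 17236 not a perfect square). To show equality we compute the minimal polynomial of γ. From γ = √62 + √278: γ^2 = 62 + 2√(17236) + 278 = 340 + 2√(17236), so γ^2 - 340 = 2√(17236); squaring, (γ^2 - 340)^2 = 4·17236, i.e. γ^4 - 680γ^2 + 115600 - 68944 = 0, i.e. γ^4 - 680γ^2 + 46656 = 0. So γ is a root of x^4 - 680x^2 + 46656. This polynomial is irreducible over Q: it has no rational root (each ±√62 ± √278 is irrational), and any factorization into two quadratics over Q would force √(17236) ∈ Q (pairing opposite roots) or √62, √278 ∈ Q (other pairings), all impossible. Hence [Q(γ):Q] = 4 = [Q(√62, √278):Q], so Q(γ) = Q(√62, √278).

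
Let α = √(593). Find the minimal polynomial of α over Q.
m_α(x) = x^2 - 593

α satisfies α^2 - 593 = 0, so x^2 - 593 annihilates α. Since d = 593 is squarefree and ≠ 1, it is not a perfect square in Q, so x^2 - 593 has no rational root and is therefore irreducible over Q (a degree-2 polynomial over a field is irreducible iff it has no root). Hence m_α(x) = x^2 - 593.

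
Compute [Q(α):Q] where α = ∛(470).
[Q(α):Q] = 3

The minimal polynomial of α is x^3 - 470, irreducible over Q since 470 is not a perfect cube (so x^3 - 470 has no rational root). Hence [Q(α):Q] = deg(m_α) = 3.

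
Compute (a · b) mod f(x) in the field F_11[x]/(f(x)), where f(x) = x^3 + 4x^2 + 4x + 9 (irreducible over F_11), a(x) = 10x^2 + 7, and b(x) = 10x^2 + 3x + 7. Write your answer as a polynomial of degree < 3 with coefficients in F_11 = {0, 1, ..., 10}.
a · b ≡ 10x^2 + 7x + 2 (mod f(x))

Multiply in F_11[x]: a(x)·b(x) = (10x^2 + 7)·(10x^2 + 3x + 7) = x^4 + 8x^3 + 8x^2 + 10x + 5. This has degree ≥ 3, so divide by f(x) over F_11: x^4 + 8x^3 + 8x^2 + 10x + 5 = (x + 4)·(x^3 + 4x^2 + 4x + 9) + (10x^2 + 7x + 2). Hence a·b ≡ 10x^2 + 7x + 2 (mod f). (F_11[x]/(f) is a field with 11^3 = 1331 elements since f is irreducible of degree 3.)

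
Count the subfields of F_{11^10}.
F_{11^10} has 4 subfields

The subfields of F_{p^n} are exactly the fields F_{p^d} for d | n (each is the fixed field of the unique index-d subgroup of Gal(F_{p^n}/F_p) ≅ Z/nZ). The divisors of n = 10 are {1, 2, 5, 10}, giving 4 subfields: F_{11^1}, F_{11^2}, F_{11^5}, F_{11^10}.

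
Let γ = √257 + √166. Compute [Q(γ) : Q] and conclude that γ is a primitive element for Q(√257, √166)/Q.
[Q(γ) : Q] = 4 (equivalently, Q(γ) = Q(√257, √166))

Obviously Q(γ) ⊆ Q(√257, √166), and [Q(√257, √166):Q] = 4 (since 257, 166 are distinct squarefree integers > 1 with 42662 not a perfect square). To show equality we compute the minimal polynomial of γ. From γ = √257 + √166: γ^2 = 257 + 2√(42662) + 166 = 423 + 2√(42662), so γ^2 - 423 = 2√(42662); squaring, (γ^2 - 423)^2 = 4·42662, i.e. γ^4 - 846γ^2 + 178929 - 170648 = 0, i.e. γ^4 - 846γ^2 + 8281 = 0. So γ is a root of x^4 - 846x^2 + 8281. This polynomial is irreducible over Q: it has no rational root (each ±√257 ± √166 is irrational), and any factorization into two quadratics over Q would force √(42662) ∈ Q (pairing opposite roots) or √257, √166 ∈ Q (other pairings), all impossible. Hence [Q(γ):Q] = 4 = [Q(√257, √166):Q], so Q(γ) = Q(√257, √166).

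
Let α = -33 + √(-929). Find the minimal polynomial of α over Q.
m_α(x) = x^2 + 66x + 2018

From α + 33 = √(-929), squaring gives (α + 33)^2 = -929, i.e. α^2 + 66α + 1089 = -929, so α^2 + 66α + 2018 = 0. The discriminant of x^2 + 66x + 2018 is (66)^2 - 4·(2018) = 4356 - 8072 = -3716, and 4·(-929) is not a perfect square in Q since -929 is squarefree and ≠ 1. Hence x^2 + 66x + 2018 is irreducible over Q and is the minimal polynomial of α.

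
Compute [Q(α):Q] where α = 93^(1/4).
[Q(α):Q] = 4

α is a root of x^4 - 93. By Eisenstein's criterion at the prime p = 3 (which divides the constant term 93 but p^2 = 9 does not, since 93 is squarefree), x^4 - 93 is irreducible over Q. Hence [Q(α):Q] = 4.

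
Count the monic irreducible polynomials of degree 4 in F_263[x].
There are 1196070348 monic irreducible polynomials of degree 4 over F_263

Each element of F_{263^4} that lies in no proper subfield is a root of exactly one monic irreducible of degree 4 over F_263, and each such polynomial has 4 distinct roots in F_{263^4}. By Möbius inversion the count is N_263(4) = (1/4) Σ_{d|4} μ(4/d) · 263^d = (1/4)(μ(4)·263^1 + μ(2)·263^2 + μ(1)·263^4) = 4784281392/4 = 1196070348.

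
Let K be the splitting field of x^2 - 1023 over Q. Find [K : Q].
[K : Q] = 2

f(x) = x^2 - 1023 factors as (x - √1023)(x + √1023). The splitting field is K = Q(√1023). Since 1023 is squarefree and > 1, it is not a perfect square, so x^2 - 1023 is irreducible over Q and [Q(√1023) : Q] = 2. Hence [K : Q] = 2.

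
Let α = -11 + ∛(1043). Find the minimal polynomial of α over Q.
m_α(x) = x^3 + 33x^2 + 363x + 288

Set β = α + 11 = ∛(1043), so β^3 = 1043. Then (α + 11)^3 - 1043 = 0, i.e. α is a root of g(x) = (x + 11)^3 - 1043 = x^3 + 33x^2 + 363x + 288. Since g(x) = h(x + 11) where h(x) = x^3 - 1043, and h is irreducible over Q (because 1043 is not a perfect cube, so h has no rational root, and a monic cubic with no rational root is irreducible), g is also irreducible (irreducibility is preserved under the substitution x → x + 11). Hence m_α(x) = x^3 + 33x^2 + 363x + 288.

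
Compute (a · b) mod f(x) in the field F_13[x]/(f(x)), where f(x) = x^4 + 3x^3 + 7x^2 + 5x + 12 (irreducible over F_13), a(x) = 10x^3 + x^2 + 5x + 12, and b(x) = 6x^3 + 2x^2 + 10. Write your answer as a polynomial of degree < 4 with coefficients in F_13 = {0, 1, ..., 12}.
a · b ≡ 10x^3 + 8x^2 + 7x + 12 (mod f(x))

Multiply in F_13[x]: a(x)·b(x) = (10x^3 + x^2 + 5x + 12)·(6x^3 + 2x^2 + 10) = 8x^6 + 6x^4 + 8x^2 + 11x + 3. This has degree ≥ 4, so divide by f(x) over F_13: 8x^6 + 6x^4 + 8x^2 + 11x + 3 = (8x^2 + 2x + 9)·(x^4 + 3x^3 + 7x^2 + 5x + 12) + (10x^3 + 8x^2 + 7x + 12). Hence a·b ≡ 10x^3 + 8x^2 + 7x + 12 (mod f). (F_13[x]/(f) is a field with 13^4 = 28561 elements since f is irreducible of degree 4.)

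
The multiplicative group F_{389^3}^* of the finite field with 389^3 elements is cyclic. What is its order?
|F_{389^3}^*| = 58863868

F_{389^3} has 389^3 = 58863869 elements; its multiplicative group consists of all nonzero elements, so |F_{389^3}^*| = 58863869 - 1 = 58863868. (It is cyclic since any finite subgroup of the multiplicative group of a field is cyclic.)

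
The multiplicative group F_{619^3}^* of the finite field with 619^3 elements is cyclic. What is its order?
|F_{619^3}^*| = 237176658

F_{619^3} has 619^3 = 237176659 elements; its multiplicative group consists of all nonzero elements, so |F_{619^3}^*| = 237176659 - 1 = 237176658. (It is cyclic since any finite subgroup of the multiplicative group of a field is cyclic.)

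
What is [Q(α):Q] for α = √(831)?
[Q(α):Q] = 2

[Q(α):Q] equals the degree of the minimal polynomial of α. Here α^2 = 831 and x^2 - 831 is irreducible (d = 831 is squarefree, ≠ 1, hence not a square), so deg(m_α) = 2. Thus [Q(α):Q] = 2.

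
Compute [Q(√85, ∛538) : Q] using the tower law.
[Q(√85, ∛538) : Q] = 6

Let L = Q(√85, ∛538). Since Q(√85) ⊂ L and [Q(√85):Q] = 2, the tower law gives 2 | [L:Q]. Likewise Q(∛538) ⊂ L with [Q(∛538):Q] = 3 (because 538 is not a perfect cube), so 3 | [L:Q]. As gcd(2,3) = 1, [L:Q] is divisible by 6. Conversely L is generated over Q by √85 and ∛538, so [L:Q] ≤ 2·3 = 6. Therefore [Q(√85, ∛538) : Q] = 6.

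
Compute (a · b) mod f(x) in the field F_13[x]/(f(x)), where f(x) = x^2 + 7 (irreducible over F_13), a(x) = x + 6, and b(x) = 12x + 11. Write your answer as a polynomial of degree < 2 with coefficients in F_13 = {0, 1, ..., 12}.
a · b ≡ 5x + 8 (mod f(x))

Multiply in F_13[x]: a(x)·b(x) = (x + 6)·(12x + 11) = 12x^2 + 5x + 1. This has degree ≥ 2, so divide by f(x) over F_13: 12x^2 + 5x + 1 = (12)·(x^2 + 7) + (5x + 8). Hence a·b ≡ 5x + 8 (mod f). (F_13[x]/(f) is a field with 13^2 = 169 elements since f is irreducible of degree 2.)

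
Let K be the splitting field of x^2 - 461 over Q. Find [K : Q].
[K : Q] = 2

f(x) = x^2 - 461 factors as (x - √461)(x + √461). The splitting field is K = Q(√461). Since 461 is squarefree and > 1, it is not a perfect square, so x^2 - 461 is irreducible over Q and [Q(√461) : Q] = 2. Hence [K : Q] = 2.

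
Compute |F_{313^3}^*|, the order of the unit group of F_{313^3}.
|F_{313^3}^*| = 30664296

F_{313^3} has 313^3 = 30664297 elements; its multiplicative group consists of all nonzero elements, so |F_{313^3}^*| = 30664297 - 1 = 30664296. (It is cyclic since any finite subgroup of the multiplicative group of a field is cyclic.)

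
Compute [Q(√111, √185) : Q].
[Q(√111, √185) : Q] = 4

[Q(√111):Q] = 2 (min poly x^2 - 111, irreducible since 111 is squarefree > 1). For the top step, suppose √185 ∈ Q(√111), say √185 = c + d√111 with c, d ∈ Q. Squaring: 185 = c^2 + 111d^2 + 2cd√111. Since √111 ∉ Q this forces 2cd = 0. If d = 0 then √185 = c ∈ Q, contradicting 185 squarefree > 1. If c = 0 then 185 = 111d^2, so 111·185 = (111d)^2 is a perfect square in Q — but 111·185 = 20535 is not a perfect square (since 111 and 185 are distinct squarefree integers). Contradiction. Hence √185 ∉ Q(√111), so x^2 - 185 stays irreducible over Q(√111) and [Q(√111, √185) : Q(√111)] = 2. By the tower law, [Q(√111, √185) : Q] = 2 · 2 = 4.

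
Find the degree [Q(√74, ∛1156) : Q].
[Q(√74, ∛1156) : Q] = 6

Let L = Q(√74, ∛1156). Since Q(√74) ⊂ L and [Q(√74):Q] = 2, the tower law gives 2 | [L:Q]. Likewise Q(∛1156) ⊂ L with [Q(∛1156):Q] = 3 (because 1156 is not a perfect cube), so 3 | [L:Q]. As gcd(2,3) = 1, [L:Q] is divisible by 6. Conversely L is generated over Q by √74 and ∛1156, so [L:Q] ≤ 2·3 = 6. Therefore [Q(√74, ∛1156) : Q] = 6.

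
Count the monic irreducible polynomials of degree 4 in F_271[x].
There are 1348376760 monic irreducible polynomials of degree 4 over F_271

Each element of F_{271^4} that lies in no proper subfield is a root of exactly one monic irreducible of degree 4 over F_271, and each such polynomial has 4 distinct roots in F_{271^4}. By Möbius inversion the count is N_271(4) = (1/4) Σ_{d|4} μ(4/d) · 271^d = (1/4)(μ(4)·271^1 + μ(2)·271^2 + μ(1)·271^4) = 5393507040/4 = 1348376760.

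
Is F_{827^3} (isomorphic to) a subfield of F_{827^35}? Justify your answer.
No: F_{827^3} is not a subfield of F_{827^35}

F_{p^m} embeds in F_{p^n} iff m | n. Here 3 ∤ 35 (since 35 = 11·3 + 2 with remainder 2 ≠ 0), so F_{827^3} is not a subfield of F_{827^35}. Equivalently: if it were, the tower law would give 3 = [F_{827^3}:F_827] dividing [F_{827^35}:F_827] = 35, contradiction.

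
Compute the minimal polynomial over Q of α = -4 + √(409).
m_α(x) = x^2 + 8x - 393

From α + 4 = √(409), squaring gives (α + 4)^2 = 409, i.e. α^2 + 8α + 16 = 409, so α^2 + 8α - 393 = 0. The discriminant of x^2 + 8x - 393 is (8)^2 - 4·(-393) = 64 + 1572 = 1636, and 4·(409) is not a perfect square in Q since 409 is squarefree and ≠ 1. Hence x^2 + 8x - 393 is irreducible over Q and is the minimal polynomial of α.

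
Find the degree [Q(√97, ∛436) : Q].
[Q(√97, ∛436) : Q] = 6

Let L = Q(√97, ∛436). Since Q(√97) ⊂ L and [Q(√97):Q] = 2, the tower law gives 2 | [L:Q]. Likewise Q(∛436) ⊂ L with [Q(∛436):Q] = 3 (because 436 is not a perfect cube), so 3 | [L:Q]. As gcd(2,3) = 1, [L:Q] is divisible by 6. Conversely L is generated over Q by √97 and ∛436, so [L:Q] ≤ 2·3 = 6. Therefore [Q(√97, ∛436) : Q] = 6.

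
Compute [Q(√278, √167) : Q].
[Q(√278, √167) : Q] = 4

[Q(√278):Q] = 2 (min poly x^2 - 278, irreducible since 278 is squarefree > 1). For the top step, suppose √167 ∈ Q(√278), say √167 = c + d√278 with c, d ∈ Q. Squaring: 167 = c^2 + 278d^2 + 2cd√278. Since √278 ∉ Q this forces 2cd = 0. If d = 0 then √167 = c ∈ Q, contradicting 167 squarefree > 1. If c = 0 then 167 = 278d^2, so 278·167 = (278d)^2 is a perfect square in Q — but 278·167 = 46426 is not a perfect square (since 278 and 167 are distinct squarefree integers). Contradiction. Hence √167 ∉ Q(√278), so x^2 - 167 stays irreducible over Q(√278) and [Q(√278, √167) : Q(√278)] = 2. By the tower law, [Q(√278, √167) : Q] = 2 · 2 = 4.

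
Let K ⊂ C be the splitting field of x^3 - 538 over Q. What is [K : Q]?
[K : Q] = 6

The roots of x^3 - 538 are ∛538, ω∛538, ω^2∛538 where ω = e^(2πi/3) is a primitive cube root of unity, so K = Q(∛538, ω). Now [Q(∛538):Q] = 3 (since 538 is not a perfect cube, x^3 - 538 is irreducible) and [Q(ω):Q] = 2. Both 2 and 3 divide [K:Q], and [K:Q] ≤ 3·2 = 6, so [K:Q] = 6. (Equivalently: Q(∛538) ⊂ R but ω ∉ R, so [K : Q(∛538)] = 2.)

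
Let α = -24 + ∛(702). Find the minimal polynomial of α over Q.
m_α(x) = x^3 + 72x^2 + 1728x + 13122

Set β = α + 24 = ∛(702), so β^3 = 702. Then (α + 24)^3 - 702 = 0, i.e. α is a root of g(x) = (x + 24)^3 - 702 = x^3 + 72x^2 + 1728x + 13122. Since g(x) = h(x + 24) where h(x) = x^3 - 702, and h is irreducible over Q (because 702 is not a perfect cube, so h has no rational root, and a monic cubic with no rational root is irreducible), g is also irreducible (irreducibility is preserved under the substitution x → x + 24). Hence m_α(x) = x^3 + 72x^2 + 1728x + 13122.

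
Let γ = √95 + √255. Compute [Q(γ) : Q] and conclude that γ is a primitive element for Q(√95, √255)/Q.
[Q(γ) : Q] = 4 (equivalently, Q(γ) = Q(√95, √255))

Obviously Q(γ) ⊆ Q(√95, √255), and [Q(√95, √255):Q] = 4 (since 95, 255 are distinct squarefree integers > 1 with 24225 not a perfect square). To show equality we compute the minimal polynomial of γ. From γ = √95 + √255: γ^2 = 95 + 2√(24225) + 255 = 350 + 2√(24225), so γ^2 - 350 = 2√(24225); squaring, (γ^2 - 350)^2 = 4·24225, i.e. γ^4 - 700γ^2 + 122500 - 96900 = 0, i.e. γ^4 - 700γ^2 + 25600 = 0. So γ is a root of x^4 - 700x^2 + 25600. This polynomial is irreducible over Q: it has no rational root (each ±√95 ± √255 is irrational), and any factorization into two quadratics over Q would force √(24225) ∈ Q (pairing opposite roots) or √95, √255 ∈ Q (other pairings), all impossible. Hence [Q(γ):Q] = 4 = [Q(√95, √255):Q], so Q(γ) = Q(√95, √255).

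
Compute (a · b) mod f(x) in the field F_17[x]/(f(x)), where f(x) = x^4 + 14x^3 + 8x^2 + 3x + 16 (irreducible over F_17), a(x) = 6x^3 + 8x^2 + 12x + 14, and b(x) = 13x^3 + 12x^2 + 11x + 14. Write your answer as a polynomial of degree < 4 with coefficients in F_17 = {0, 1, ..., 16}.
a · b ≡ 11x^3 + 11x^2 + 15 (mod f(x))

Multiply in F_17[x]: a(x)·b(x) = (6x^3 + 8x^2 + 12x + 14)·(13x^3 + 12x^2 + 11x + 14) = 10x^6 + 6x^5 + 12x^4 + 5x^3 + 4x^2 + 16x + 9. This has degree ≥ 4, so divide by f(x) over F_17: 10x^6 + 6x^5 + 12x^4 + 5x^3 + 4x^2 + 16x + 9 = (10x^2 + 2x + 6)·(x^4 + 14x^3 + 8x^2 + 3x + 16) + (11x^3 + 11x^2 + 15). Hence a·b ≡ 11x^3 + 11x^2 + 15 (mod f). (F_17[x]/(f) is a field with 17^4 = 83521 elements since f is irreducible of degree 4.)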